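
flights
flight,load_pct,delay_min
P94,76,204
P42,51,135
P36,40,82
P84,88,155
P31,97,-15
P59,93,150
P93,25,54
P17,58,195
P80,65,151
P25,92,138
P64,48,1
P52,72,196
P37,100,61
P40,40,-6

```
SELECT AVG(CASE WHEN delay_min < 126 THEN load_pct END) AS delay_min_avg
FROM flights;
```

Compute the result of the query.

flight=P94: ✗
flight=P42: ✗
flight=P36: ✓ → 40
flight=P84: ✗
flight=P31: ✓ → 97
flight=P59: ✗
flight=P93: ✓ → 25
flight=P17: ✗
flight=P80: ✗
flight=P25: ✗
flight=P64: ✓ → 48
flight=P52: ✗
flight=P37: ✓ → 100
flight=P40: ✓ → 40
delay_min_avg = (40 + 97 + 25 + 48 + 100 + 40) / 6 = 58.3333333333

58.3333333333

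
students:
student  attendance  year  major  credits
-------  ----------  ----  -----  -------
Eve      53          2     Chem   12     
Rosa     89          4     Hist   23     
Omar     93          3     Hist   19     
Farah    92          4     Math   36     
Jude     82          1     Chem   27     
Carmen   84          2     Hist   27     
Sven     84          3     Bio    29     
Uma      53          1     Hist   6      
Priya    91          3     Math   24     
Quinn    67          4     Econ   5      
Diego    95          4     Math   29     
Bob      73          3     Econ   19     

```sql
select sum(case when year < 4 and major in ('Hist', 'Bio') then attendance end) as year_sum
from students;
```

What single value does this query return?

314

student=Eve: ✗
student=Rosa: ✗
student=Omar: ✓ → 93
student=Farah: ✗
student=Jude: ✗
student=Carmen: ✓ → 84
student=Sven: ✓ → 84
student=Uma: ✓ → 53
student=Priya: ✗
student=Quinn: ✗
student=Diego: ✗
student=Bob: ✗
year_sum = 93 + 84 + 84 + 53 = 314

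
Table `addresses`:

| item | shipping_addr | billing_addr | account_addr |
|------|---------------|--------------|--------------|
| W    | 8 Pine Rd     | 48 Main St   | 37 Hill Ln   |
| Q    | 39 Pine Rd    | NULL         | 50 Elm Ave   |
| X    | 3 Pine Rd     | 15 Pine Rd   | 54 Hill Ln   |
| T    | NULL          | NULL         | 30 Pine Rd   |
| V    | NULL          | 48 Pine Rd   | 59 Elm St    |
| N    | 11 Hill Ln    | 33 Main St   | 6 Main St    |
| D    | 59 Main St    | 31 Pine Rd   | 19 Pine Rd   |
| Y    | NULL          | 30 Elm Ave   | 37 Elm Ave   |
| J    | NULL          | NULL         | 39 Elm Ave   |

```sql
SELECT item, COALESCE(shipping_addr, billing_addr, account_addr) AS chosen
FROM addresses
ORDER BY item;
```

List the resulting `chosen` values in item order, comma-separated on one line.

item=D: shipping_addr=59 Main St → 59 Main St
item=J: shipping_addr=NULL, billing_addr=NULL, account_addr=39 Elm Ave → 39 Elm Ave
item=N: shipping_addr=11 Hill Ln → 11 Hill Ln
item=Q: shipping_addr=39 Pine Rd → 39 Pine Rd
item=T: shipping_addr=NULL, billing_addr=NULL, account_addr=30 Pine Rd → 30 Pine Rd
item=V: shipping_addr=NULL, billing_addr=48 Pine Rd → 48 Pine Rd
item=W: shipping_addr=8 Pine Rd → 8 Pine Rd
item=X: shipping_addr=3 Pine Rd → 3 Pine Rd
item=Y: shipping_addr=NULL, billing_addr=30 Elm Ave → 30 Elm Ave

59 Main St, 39 Elm Ave, 11 Hill Ln, 39 Pine Rd, 30 Pine Rd, 48 Pine Rd, 8 Pine Rd, 3 Pine Rd, 30 Elm Ave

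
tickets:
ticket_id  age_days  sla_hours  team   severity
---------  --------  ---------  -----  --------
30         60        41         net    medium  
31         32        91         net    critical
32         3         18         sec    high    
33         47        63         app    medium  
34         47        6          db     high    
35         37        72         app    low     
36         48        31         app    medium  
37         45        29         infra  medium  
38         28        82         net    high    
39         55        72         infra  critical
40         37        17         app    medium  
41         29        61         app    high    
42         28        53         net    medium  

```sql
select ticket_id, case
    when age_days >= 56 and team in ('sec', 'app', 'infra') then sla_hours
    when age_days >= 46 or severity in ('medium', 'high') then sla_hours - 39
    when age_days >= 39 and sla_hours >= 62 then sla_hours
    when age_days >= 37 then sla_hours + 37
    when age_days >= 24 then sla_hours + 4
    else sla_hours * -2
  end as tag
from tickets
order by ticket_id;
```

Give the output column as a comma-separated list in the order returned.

2, 95, -21, 24, -33, 109, -8, -10, 43, 33, -22, 22, 14

ticket_id=30: age_days >= 46 or severity in ('medium', 'high') → 2
ticket_id=31: age_days >= 24 → 95
ticket_id=32: age_days >= 46 or severity in ('medium', 'high') → -21
ticket_id=33: age_days >= 46 or severity in ('medium', 'high') → 24
ticket_id=34: age_days >= 46 or severity in ('medium', 'high') → -33
ticket_id=35: age_days >= 37 → 109
ticket_id=36: age_days >= 46 or severity in ('medium', 'high') → -8
ticket_id=37: age_days >= 46 or severity in ('medium', 'high') → -10
ticket_id=38: age_days >= 46 or severity in ('medium', 'high') → 43
ticket_id=39: age_days >= 46 or severity in ('medium', 'high') → 33
ticket_id=40: age_days >= 46 or severity in ('medium', 'high') → -22
ticket_id=41: age_days >= 46 or severity in ('medium', 'high') → 22
ticket_id=42: age_days >= 46 or severity in ('medium', 'high') → 14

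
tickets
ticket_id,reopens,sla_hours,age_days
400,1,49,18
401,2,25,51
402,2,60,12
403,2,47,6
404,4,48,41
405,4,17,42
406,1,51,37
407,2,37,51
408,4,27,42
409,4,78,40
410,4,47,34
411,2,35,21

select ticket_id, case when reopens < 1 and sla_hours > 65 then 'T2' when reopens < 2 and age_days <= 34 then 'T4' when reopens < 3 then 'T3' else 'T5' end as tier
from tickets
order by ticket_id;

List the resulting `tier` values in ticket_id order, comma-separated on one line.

T4, T3, T3, T3, T5, T5, T3, T3, T5, T5, T5, T3

ticket_id=400: reopens < 2 and age_days <= 34 → T4
ticket_id=401: reopens < 3 → T3
ticket_id=402: reopens < 3 → T3
ticket_id=403: reopens < 3 → T3
ticket_id=404: ELSE → T5
ticket_id=405: ELSE → T5
ticket_id=406: reopens < 3 → T3
ticket_id=407: reopens < 3 → T3
ticket_id=408: ELSE → T5
ticket_id=409: ELSE → T5
ticket_id=410: ELSE → T5
ticket_id=411: reopens < 3 → T3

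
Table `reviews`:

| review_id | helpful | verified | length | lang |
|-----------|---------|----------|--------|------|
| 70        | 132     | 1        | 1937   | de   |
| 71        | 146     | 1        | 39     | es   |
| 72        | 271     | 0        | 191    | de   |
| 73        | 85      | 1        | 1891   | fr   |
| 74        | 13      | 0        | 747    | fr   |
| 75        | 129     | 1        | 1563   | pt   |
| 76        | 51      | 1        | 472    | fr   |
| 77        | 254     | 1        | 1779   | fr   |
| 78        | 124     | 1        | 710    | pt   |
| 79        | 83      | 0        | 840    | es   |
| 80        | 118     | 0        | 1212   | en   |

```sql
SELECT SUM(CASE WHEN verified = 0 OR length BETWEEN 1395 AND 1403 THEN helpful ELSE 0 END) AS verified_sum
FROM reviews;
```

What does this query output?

485

review_id=70: ✗
review_id=71: ✗
review_id=72: ✓ → 271
review_id=73: ✗
review_id=74: ✓ → 13
review_id=75: ✗
review_id=76: ✗
review_id=77: ✗
review_id=78: ✗
review_id=79: ✓ → 83
review_id=80: ✓ → 118
verified_sum = 271 + 13 + 83 + 118 = 485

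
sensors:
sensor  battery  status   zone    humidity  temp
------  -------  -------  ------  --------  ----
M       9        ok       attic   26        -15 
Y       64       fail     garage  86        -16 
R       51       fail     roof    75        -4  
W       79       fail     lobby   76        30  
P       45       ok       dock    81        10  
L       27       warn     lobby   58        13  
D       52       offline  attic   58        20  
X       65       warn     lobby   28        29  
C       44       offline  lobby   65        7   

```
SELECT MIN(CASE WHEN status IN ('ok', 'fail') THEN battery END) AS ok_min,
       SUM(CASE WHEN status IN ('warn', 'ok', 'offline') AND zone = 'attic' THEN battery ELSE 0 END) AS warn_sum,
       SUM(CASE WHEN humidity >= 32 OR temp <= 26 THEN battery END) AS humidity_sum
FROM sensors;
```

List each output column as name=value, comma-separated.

ok_min=9, warn_sum=61, humidity_sum=371

[ok_min: status IN ('ok', 'fail')]
sensor=M: ✓ → 9
sensor=Y: ✓ → 64
sensor=R: ✓ → 51
sensor=W: ✓ → 79
sensor=P: ✓ → 45
sensor=L: ✗
sensor=D: ✗
sensor=X: ✗
sensor=C: ✗
ok_min = MIN(9, 64, 51, 79, 45) = 9
—
[warn_sum: status IN ('warn', 'ok', 'offline') AND zone = 'attic']
sensor=M: ✓ → 9
sensor=Y: ✗
sensor=R: ✗
sensor=W: ✗
sensor=P: ✗
sensor=L: ✗
sensor=D: ✓ → 52
sensor=X: ✗
sensor=C: ✗
warn_sum = 9 + 52 = 61
—
[humidity_sum: humidity >= 32 OR temp <= 26]
sensor=M: ✓ → 9
sensor=Y: ✓ → 64
sensor=R: ✓ → 51
sensor=W: ✓ → 79
sensor=P: ✓ → 45
sensor=L: ✓ → 27
sensor=D: ✓ → 52
sensor=X: ✗
sensor=C: ✓ → 44
humidity_sum = 9 + 64 + 51 + 79 + 45 + 27 + 52 + 44 = 371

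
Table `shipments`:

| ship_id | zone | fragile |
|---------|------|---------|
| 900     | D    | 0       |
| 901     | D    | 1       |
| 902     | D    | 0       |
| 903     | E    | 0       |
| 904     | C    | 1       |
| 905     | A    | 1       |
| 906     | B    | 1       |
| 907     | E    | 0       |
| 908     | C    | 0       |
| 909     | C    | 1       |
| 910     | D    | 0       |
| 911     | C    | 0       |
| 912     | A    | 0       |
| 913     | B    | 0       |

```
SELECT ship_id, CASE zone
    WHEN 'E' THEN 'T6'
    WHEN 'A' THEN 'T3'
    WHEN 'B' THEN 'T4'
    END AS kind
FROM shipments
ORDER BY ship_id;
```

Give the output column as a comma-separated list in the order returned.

NULL, NULL, NULL, T6, NULL, T3, T4, T6, NULL, NULL, NULL, NULL, T3, T4

ship_id=900: (no match → NULL) → NULL
ship_id=901: (no match → NULL) → NULL
ship_id=902: (no match → NULL) → NULL
ship_id=903: zone='E' → T6
ship_id=904: (no match → NULL) → NULL
ship_id=905: zone='A' → T3
ship_id=906: zone='B' → T4
ship_id=907: zone='E' → T6
ship_id=908: (no match → NULL) → NULL
ship_id=909: (no match → NULL) → NULL
ship_id=910: (no match → NULL) → NULL
ship_id=911: (no match → NULL) → NULL
ship_id=912: zone='A' → T3
ship_id=913: zone='B' → T4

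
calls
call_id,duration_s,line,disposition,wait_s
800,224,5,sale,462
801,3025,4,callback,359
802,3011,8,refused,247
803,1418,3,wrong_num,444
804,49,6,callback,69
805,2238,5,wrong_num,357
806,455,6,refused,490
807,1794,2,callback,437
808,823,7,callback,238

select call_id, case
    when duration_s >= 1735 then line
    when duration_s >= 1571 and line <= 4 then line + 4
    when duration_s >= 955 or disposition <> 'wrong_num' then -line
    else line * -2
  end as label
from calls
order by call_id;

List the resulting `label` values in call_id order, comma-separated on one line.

call_id=800: duration_s >= 955 or disposition <> 'wrong_num' → -5
call_id=801: duration_s >= 1735 → 4
call_id=802: duration_s >= 1735 → 8
call_id=803: duration_s >= 955 or disposition <> 'wrong_num' → -3
call_id=804: duration_s >= 955 or disposition <> 'wrong_num' → -6
call_id=805: duration_s >= 1735 → 5
call_id=806: duration_s >= 955 or disposition <> 'wrong_num' → -6
call_id=807: duration_s >= 1735 → 2
call_id=808: duration_s >= 955 or disposition <> 'wrong_num' → -7

-5, 4, 8, -3, -6, 5, -6, 2, -7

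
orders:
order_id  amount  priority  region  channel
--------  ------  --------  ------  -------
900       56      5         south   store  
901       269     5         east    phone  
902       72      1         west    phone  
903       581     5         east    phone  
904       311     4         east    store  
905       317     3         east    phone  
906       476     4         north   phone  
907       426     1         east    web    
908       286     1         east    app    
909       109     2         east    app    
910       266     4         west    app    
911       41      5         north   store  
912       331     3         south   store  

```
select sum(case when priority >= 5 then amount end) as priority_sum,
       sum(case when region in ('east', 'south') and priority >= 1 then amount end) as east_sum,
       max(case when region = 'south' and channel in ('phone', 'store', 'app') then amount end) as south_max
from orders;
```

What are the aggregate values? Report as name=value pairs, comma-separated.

priority_sum=947, east_sum=2686, south_max=331

[priority_sum: priority >= 5]
order_id=900: ✓ → 56
order_id=901: ✓ → 269
order_id=902: ✗
order_id=903: ✓ → 581
order_id=904: ✗
order_id=905: ✗
order_id=906: ✗
order_id=907: ✗
order_id=908: ✗
order_id=909: ✗
order_id=910: ✗
order_id=911: ✓ → 41
order_id=912: ✗
priority_sum = 56 + 269 + 581 + 41 = 947
—
[east_sum: region in ('east', 'south') and priority >= 1]
order_id=900: ✓ → 56
order_id=901: ✓ → 269
order_id=902: ✗
order_id=903: ✓ → 581
order_id=904: ✓ → 311
order_id=905: ✓ → 317
order_id=906: ✗
order_id=907: ✓ → 426
order_id=908: ✓ → 286
order_id=909: ✓ → 109
order_id=910: ✗
order_id=911: ✗
order_id=912: ✓ → 331
east_sum = 56 + 269 + 581 + 311 + 317 + 426 + 286 + 109 + 331 = 2686
—
[south_max: region = 'south' and channel in ('phone', 'store', 'app')]
order_id=900: ✓ → 56
order_id=901: ✗
order_id=902: ✗
order_id=903: ✗
order_id=904: ✗
order_id=905: ✗
order_id=906: ✗
order_id=907: ✗
order_id=908: ✗
order_id=909: ✗
order_id=910: ✗
order_id=911: ✗
order_id=912: ✓ → 331
south_max = MAX(56, 331) = 331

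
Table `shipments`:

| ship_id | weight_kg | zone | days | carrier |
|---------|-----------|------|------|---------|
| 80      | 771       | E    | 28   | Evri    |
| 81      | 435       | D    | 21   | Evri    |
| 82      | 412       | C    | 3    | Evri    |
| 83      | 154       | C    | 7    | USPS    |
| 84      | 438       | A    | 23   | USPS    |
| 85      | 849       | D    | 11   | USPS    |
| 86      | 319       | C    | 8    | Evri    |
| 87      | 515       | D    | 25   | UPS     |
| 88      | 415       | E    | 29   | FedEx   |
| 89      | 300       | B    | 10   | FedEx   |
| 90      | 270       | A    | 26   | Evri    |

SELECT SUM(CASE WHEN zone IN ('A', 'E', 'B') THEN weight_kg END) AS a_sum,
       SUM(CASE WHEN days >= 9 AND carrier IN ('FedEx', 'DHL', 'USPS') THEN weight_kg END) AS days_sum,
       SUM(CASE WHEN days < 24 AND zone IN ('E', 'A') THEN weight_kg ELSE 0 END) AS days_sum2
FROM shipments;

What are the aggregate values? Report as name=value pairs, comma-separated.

[a_sum: zone IN ('A', 'E', 'B')]
ship_id=80: ✓ → 771
ship_id=81: ✗
ship_id=82: ✗
ship_id=83: ✗
ship_id=84: ✓ → 438
ship_id=85: ✗
ship_id=86: ✗
ship_id=87: ✗
ship_id=88: ✓ → 415
ship_id=89: ✓ → 300
ship_id=90: ✓ → 270
a_sum = 771 + 438 + 415 + 300 + 270 = 2194
—
[days_sum: days >= 9 AND carrier IN ('FedEx', 'DHL', 'USPS')]
ship_id=80: ✗
ship_id=81: ✗
ship_id=82: ✗
ship_id=83: ✗
ship_id=84: ✓ → 438
ship_id=85: ✓ → 849
ship_id=86: ✗
ship_id=87: ✗
ship_id=88: ✓ → 415
ship_id=89: ✓ → 300
ship_id=90: ✗
days_sum = 438 + 849 + 415 + 300 = 2002
—
[days_sum2: days < 24 AND zone IN ('E', 'A')]
ship_id=80: ✗
ship_id=81: ✗
ship_id=82: ✗
ship_id=83: ✗
ship_id=84: ✓ → 438
ship_id=85: ✗
ship_id=86: ✗
ship_id=87: ✗
ship_id=88: ✗
ship_id=89: ✗
ship_id=90: ✗
days_sum2 = 438

a_sum=2194, days_sum=2002, days_sum2=438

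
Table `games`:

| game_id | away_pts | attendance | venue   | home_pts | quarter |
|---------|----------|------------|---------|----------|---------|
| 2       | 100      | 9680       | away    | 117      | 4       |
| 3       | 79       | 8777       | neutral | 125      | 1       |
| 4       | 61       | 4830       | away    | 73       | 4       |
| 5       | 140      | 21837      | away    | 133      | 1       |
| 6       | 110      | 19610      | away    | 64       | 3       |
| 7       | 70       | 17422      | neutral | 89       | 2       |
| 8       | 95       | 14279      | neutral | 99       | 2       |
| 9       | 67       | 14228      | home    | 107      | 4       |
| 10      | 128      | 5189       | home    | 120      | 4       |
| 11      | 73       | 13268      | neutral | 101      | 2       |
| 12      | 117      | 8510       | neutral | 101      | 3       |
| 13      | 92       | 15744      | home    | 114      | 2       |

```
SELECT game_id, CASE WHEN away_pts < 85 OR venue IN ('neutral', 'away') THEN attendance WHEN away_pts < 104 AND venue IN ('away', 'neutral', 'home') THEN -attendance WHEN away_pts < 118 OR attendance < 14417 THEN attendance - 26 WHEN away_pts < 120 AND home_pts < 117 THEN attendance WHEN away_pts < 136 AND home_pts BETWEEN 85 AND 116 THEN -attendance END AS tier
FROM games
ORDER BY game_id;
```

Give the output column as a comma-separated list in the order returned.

game_id=2: away_pts < 85 OR venue IN ('neutral', 'away') → 9680
game_id=3: away_pts < 85 OR venue IN ('neutral', 'away') → 8777
game_id=4: away_pts < 85 OR venue IN ('neutral', 'away') → 4830
game_id=5: away_pts < 85 OR venue IN ('neutral', 'away') → 21837
game_id=6: away_pts < 85 OR venue IN ('neutral', 'away') → 19610
game_id=7: away_pts < 85 OR venue IN ('neutral', 'away') → 17422
game_id=8: away_pts < 85 OR venue IN ('neutral', 'away') → 14279
game_id=9: away_pts < 85 OR venue IN ('neutral', 'away') → 14228
game_id=10: away_pts < 118 OR attendance < 14417 → 5163
game_id=11: away_pts < 85 OR venue IN ('neutral', 'away') → 13268
game_id=12: away_pts < 85 OR venue IN ('neutral', 'away') → 8510
game_id=13: away_pts < 104 AND venue IN ('away', 'neutral', 'home') → -15744

9680, 8777, 4830, 21837, 19610, 17422, 14279, 14228, 5163, 13268, 8510, -15744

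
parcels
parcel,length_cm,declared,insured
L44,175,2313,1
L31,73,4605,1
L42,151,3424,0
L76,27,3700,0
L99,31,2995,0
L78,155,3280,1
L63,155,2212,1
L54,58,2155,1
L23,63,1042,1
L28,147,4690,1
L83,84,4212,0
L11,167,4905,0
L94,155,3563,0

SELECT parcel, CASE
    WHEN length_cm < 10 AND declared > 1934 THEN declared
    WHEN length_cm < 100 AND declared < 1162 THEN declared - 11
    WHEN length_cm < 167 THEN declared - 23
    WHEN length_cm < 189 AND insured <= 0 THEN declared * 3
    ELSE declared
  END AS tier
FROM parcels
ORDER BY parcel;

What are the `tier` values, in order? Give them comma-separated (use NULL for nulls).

14715, 1031, 4667, 4582, 3401, 2313, 2132, 2189, 3677, 3257, 4189, 3540, 2972

parcel=L11: length_cm < 189 AND insured <= 0 → 14715
parcel=L23: length_cm < 100 AND declared < 1162 → 1031
parcel=L28: length_cm < 167 → 4667
parcel=L31: length_cm < 167 → 4582
parcel=L42: length_cm < 167 → 3401
parcel=L44: ELSE → 2313
parcel=L54: length_cm < 167 → 2132
parcel=L63: length_cm < 167 → 2189
parcel=L76: length_cm < 167 → 3677
parcel=L78: length_cm < 167 → 3257
parcel=L83: length_cm < 167 → 4189
parcel=L94: length_cm < 167 → 3540
parcel=L99: length_cm < 167 → 2972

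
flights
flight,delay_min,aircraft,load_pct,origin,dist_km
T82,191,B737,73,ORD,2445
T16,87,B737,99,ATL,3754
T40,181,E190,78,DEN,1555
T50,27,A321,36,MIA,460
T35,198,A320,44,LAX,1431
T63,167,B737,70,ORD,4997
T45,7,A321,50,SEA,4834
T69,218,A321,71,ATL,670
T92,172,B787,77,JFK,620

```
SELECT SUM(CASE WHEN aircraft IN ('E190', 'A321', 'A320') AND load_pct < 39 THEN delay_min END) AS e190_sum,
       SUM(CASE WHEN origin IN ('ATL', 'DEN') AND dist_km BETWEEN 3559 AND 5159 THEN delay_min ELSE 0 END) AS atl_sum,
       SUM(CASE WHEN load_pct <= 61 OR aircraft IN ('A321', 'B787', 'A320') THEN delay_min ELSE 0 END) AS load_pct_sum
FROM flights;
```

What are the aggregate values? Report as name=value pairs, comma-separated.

[e190_sum: aircraft IN ('E190', 'A321', 'A320') AND load_pct < 39]
flight=T82: ✗
flight=T16: ✗
flight=T40: ✗
flight=T50: ✓ → 27
flight=T35: ✗
flight=T63: ✗
flight=T45: ✗
flight=T69: ✗
flight=T92: ✗
e190_sum = 27
—
[atl_sum: origin IN ('ATL', 'DEN') AND dist_km BETWEEN 3559 AND 5159]
flight=T82: ✗
flight=T16: ✓ → 87
flight=T40: ✗
flight=T50: ✗
flight=T35: ✗
flight=T63: ✗
flight=T45: ✗
flight=T69: ✗
flight=T92: ✗
atl_sum = 87
—
[load_pct_sum: load_pct <= 61 OR aircraft IN ('A321', 'B787', 'A320')]
flight=T82: ✗
flight=T16: ✗
flight=T40: ✗
flight=T50: ✓ → 27
flight=T35: ✓ → 198
flight=T63: ✗
flight=T45: ✓ → 7
flight=T69: ✓ → 218
flight=T92: ✓ → 172
load_pct_sum = 27 + 198 + 7 + 218 + 172 = 622

e190_sum=27, atl_sum=87, load_pct_sum=622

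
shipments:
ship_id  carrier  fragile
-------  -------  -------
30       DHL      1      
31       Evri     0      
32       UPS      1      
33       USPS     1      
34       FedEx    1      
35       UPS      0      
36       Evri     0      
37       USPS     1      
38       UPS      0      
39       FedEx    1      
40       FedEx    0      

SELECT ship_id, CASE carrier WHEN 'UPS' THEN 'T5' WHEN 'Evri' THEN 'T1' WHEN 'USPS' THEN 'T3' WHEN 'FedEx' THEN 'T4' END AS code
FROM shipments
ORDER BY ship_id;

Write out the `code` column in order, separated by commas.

ship_id=30: (no match → NULL) → NULL
ship_id=31: carrier='Evri' → T1
ship_id=32: carrier='UPS' → T5
ship_id=33: carrier='USPS' → T3
ship_id=34: carrier='FedEx' → T4
ship_id=35: carrier='UPS' → T5
ship_id=36: carrier='Evri' → T1
ship_id=37: carrier='USPS' → T3
ship_id=38: carrier='UPS' → T5
ship_id=39: carrier='FedEx' → T4
ship_id=40: carrier='FedEx' → T4

NULL, T1, T5, T3, T4, T5, T1, T3, T5, T4, T4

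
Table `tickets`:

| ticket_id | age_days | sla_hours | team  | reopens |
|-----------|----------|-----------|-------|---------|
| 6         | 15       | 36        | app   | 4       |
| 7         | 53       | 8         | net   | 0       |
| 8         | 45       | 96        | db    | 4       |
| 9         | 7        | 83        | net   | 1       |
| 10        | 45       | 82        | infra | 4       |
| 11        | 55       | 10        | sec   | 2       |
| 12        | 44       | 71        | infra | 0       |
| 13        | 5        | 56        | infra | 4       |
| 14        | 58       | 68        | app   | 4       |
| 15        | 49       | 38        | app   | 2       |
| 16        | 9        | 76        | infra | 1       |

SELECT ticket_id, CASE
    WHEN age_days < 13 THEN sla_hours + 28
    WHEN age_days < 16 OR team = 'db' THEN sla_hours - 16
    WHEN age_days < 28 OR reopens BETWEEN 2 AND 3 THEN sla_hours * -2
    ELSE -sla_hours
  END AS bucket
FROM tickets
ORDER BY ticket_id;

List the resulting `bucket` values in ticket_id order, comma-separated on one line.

20, -8, 80, 111, -82, -20, -71, 84, -68, -76, 104

ticket_id=6: age_days < 16 OR team = 'db' → 20
ticket_id=7: ELSE → -8
ticket_id=8: age_days < 16 OR team = 'db' → 80
ticket_id=9: age_days < 13 → 111
ticket_id=10: ELSE → -82
ticket_id=11: age_days < 28 OR reopens BETWEEN 2 AND 3 → -20
ticket_id=12: ELSE → -71
ticket_id=13: age_days < 13 → 84
ticket_id=14: ELSE → -68
ticket_id=15: age_days < 28 OR reopens BETWEEN 2 AND 3 → -76
ticket_id=16: age_days < 13 → 104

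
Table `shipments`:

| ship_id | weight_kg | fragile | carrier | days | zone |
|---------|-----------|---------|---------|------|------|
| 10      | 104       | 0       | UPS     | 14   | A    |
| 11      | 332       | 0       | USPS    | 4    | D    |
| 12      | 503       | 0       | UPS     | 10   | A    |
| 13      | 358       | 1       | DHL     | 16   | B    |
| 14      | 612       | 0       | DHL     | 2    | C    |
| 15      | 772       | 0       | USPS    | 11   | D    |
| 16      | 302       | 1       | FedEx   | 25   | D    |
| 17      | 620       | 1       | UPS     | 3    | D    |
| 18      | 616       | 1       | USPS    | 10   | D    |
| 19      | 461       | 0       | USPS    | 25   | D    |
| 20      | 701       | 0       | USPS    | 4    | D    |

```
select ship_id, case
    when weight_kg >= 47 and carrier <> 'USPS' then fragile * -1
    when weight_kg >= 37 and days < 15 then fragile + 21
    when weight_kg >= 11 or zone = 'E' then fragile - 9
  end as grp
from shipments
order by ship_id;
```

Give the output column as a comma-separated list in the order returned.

ship_id=10: weight_kg >= 47 and carrier <> 'USPS' → 0
ship_id=11: weight_kg >= 37 and days < 15 → 21
ship_id=12: weight_kg >= 47 and carrier <> 'USPS' → 0
ship_id=13: weight_kg >= 47 and carrier <> 'USPS' → -1
ship_id=14: weight_kg >= 47 and carrier <> 'USPS' → 0
ship_id=15: weight_kg >= 37 and days < 15 → 21
ship_id=16: weight_kg >= 47 and carrier <> 'USPS' → -1
ship_id=17: weight_kg >= 47 and carrier <> 'USPS' → -1
ship_id=18: weight_kg >= 37 and days < 15 → 22
ship_id=19: weight_kg >= 11 or zone = 'E' → -9
ship_id=20: weight_kg >= 37 and days < 15 → 21

0, 21, 0, -1, 0, 21, -1, -1, 22, -9, 21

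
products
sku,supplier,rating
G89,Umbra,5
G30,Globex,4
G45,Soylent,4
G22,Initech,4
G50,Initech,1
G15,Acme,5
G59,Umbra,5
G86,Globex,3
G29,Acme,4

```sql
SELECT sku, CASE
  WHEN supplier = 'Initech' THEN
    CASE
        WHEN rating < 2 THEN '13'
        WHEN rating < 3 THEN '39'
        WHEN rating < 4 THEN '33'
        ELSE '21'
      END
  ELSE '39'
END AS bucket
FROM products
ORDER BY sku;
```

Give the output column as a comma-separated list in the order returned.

sku=G15: supplier='Acme' → outer ELSE → 39
sku=G22: supplier='Initech' → inner[ELSE] → 21
sku=G29: supplier='Acme' → outer ELSE → 39
sku=G30: supplier='Globex' → outer ELSE → 39
sku=G45: supplier='Soylent' → outer ELSE → 39
sku=G50: supplier='Initech' → inner[rating < 2] → 13
sku=G59: supplier='Umbra' → outer ELSE → 39
sku=G86: supplier='Globex' → outer ELSE → 39
sku=G89: supplier='Umbra' → outer ELSE → 39

39, 21, 39, 39, 39, 13, 39, 39, 39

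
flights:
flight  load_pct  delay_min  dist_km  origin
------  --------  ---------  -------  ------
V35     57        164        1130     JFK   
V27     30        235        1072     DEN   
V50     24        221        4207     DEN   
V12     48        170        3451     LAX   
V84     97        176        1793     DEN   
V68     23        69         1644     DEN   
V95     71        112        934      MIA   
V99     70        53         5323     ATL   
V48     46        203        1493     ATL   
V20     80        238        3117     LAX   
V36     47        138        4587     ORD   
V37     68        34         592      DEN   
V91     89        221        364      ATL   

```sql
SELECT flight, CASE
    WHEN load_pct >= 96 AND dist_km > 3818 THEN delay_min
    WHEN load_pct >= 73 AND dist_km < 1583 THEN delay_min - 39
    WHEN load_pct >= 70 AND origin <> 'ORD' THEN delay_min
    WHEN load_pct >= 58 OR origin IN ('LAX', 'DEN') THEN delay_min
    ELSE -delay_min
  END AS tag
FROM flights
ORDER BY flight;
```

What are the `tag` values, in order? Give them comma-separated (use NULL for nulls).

flight=V12: load_pct >= 58 OR origin IN ('LAX', 'DEN') → 170
flight=V20: load_pct >= 70 AND origin <> 'ORD' → 238
flight=V27: load_pct >= 58 OR origin IN ('LAX', 'DEN') → 235
flight=V35: ELSE → -164
flight=V36: ELSE → -138
flight=V37: load_pct >= 58 OR origin IN ('LAX', 'DEN') → 34
flight=V48: ELSE → -203
flight=V50: load_pct >= 58 OR origin IN ('LAX', 'DEN') → 221
flight=V68: load_pct >= 58 OR origin IN ('LAX', 'DEN') → 69
flight=V84: load_pct >= 70 AND origin <> 'ORD' → 176
flight=V91: load_pct >= 73 AND dist_km < 1583 → 182
flight=V95: load_pct >= 70 AND origin <> 'ORD' → 112
flight=V99: load_pct >= 70 AND origin <> 'ORD' → 53

170, 238, 235, -164, -138, 34, -203, 221, 69, 176, 182, 112, 53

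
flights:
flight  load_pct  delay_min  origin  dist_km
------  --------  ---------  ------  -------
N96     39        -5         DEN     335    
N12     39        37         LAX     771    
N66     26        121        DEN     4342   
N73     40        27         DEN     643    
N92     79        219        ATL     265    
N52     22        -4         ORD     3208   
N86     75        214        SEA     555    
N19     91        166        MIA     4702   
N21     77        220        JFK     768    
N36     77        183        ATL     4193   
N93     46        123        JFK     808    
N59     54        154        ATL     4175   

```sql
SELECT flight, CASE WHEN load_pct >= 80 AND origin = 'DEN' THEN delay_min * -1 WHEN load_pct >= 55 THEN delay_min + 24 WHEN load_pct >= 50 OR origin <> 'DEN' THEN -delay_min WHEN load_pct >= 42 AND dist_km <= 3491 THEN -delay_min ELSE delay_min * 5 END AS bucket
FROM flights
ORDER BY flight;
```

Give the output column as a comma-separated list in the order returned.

flight=N12: load_pct >= 50 OR origin <> 'DEN' → -37
flight=N19: load_pct >= 55 → 190
flight=N21: load_pct >= 55 → 244
flight=N36: load_pct >= 55 → 207
flight=N52: load_pct >= 50 OR origin <> 'DEN' → 4
flight=N59: load_pct >= 50 OR origin <> 'DEN' → -154
flight=N66: ELSE → 605
flight=N73: ELSE → 135
flight=N86: load_pct >= 55 → 238
flight=N92: load_pct >= 55 → 243
flight=N93: load_pct >= 50 OR origin <> 'DEN' → -123
flight=N96: ELSE → -25

-37, 190, 244, 207, 4, -154, 605, 135, 238, 243, -123, -25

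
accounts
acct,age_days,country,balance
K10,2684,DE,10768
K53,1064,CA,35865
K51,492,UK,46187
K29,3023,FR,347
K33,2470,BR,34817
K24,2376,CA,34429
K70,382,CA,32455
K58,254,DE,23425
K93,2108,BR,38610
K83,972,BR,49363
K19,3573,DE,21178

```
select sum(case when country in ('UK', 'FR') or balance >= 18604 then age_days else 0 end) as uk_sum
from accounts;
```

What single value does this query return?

16714

acct=K10: ✗
acct=K53: ✓ → 1064
acct=K51: ✓ → 492
acct=K29: ✓ → 3023
acct=K33: ✓ → 2470
acct=K24: ✓ → 2376
acct=K70: ✓ → 382
acct=K58: ✓ → 254
acct=K93: ✓ → 2108
acct=K83: ✓ → 972
acct=K19: ✓ → 3573
uk_sum = 1064 + 492 + 3023 + 2470 + 2376 + 382 + 254 + 2108 + 972 + 3573 = 16714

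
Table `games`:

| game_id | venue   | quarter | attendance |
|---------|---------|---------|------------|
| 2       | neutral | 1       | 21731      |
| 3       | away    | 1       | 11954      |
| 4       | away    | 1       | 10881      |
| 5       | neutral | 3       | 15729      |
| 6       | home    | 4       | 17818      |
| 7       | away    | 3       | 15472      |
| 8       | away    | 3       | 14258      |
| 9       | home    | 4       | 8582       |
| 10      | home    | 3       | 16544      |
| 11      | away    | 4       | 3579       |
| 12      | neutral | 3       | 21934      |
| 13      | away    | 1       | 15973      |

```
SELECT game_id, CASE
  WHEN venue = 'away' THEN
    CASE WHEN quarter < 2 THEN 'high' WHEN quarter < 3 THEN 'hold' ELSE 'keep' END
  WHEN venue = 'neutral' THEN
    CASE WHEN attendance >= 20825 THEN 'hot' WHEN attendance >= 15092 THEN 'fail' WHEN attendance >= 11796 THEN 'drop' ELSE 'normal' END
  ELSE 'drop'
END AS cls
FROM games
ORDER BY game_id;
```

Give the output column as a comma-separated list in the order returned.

hot, high, high, fail, drop, keep, keep, drop, drop, keep, hot, high

game_id=2: venue='neutral' → inner[attendance >= 20825] → hot
game_id=3: venue='away' → inner[quarter < 2] → high
game_id=4: venue='away' → inner[quarter < 2] → high
game_id=5: venue='neutral' → inner[attendance >= 15092] → fail
game_id=6: venue='home' → outer ELSE → drop
game_id=7: venue='away' → inner[ELSE] → keep
game_id=8: venue='away' → inner[ELSE] → keep
game_id=9: venue='home' → outer ELSE → drop
game_id=10: venue='home' → outer ELSE → drop
game_id=11: venue='away' → inner[ELSE] → keep
game_id=12: venue='neutral' → inner[attendance >= 20825] → hot
game_id=13: venue='away' → inner[quarter < 2] → high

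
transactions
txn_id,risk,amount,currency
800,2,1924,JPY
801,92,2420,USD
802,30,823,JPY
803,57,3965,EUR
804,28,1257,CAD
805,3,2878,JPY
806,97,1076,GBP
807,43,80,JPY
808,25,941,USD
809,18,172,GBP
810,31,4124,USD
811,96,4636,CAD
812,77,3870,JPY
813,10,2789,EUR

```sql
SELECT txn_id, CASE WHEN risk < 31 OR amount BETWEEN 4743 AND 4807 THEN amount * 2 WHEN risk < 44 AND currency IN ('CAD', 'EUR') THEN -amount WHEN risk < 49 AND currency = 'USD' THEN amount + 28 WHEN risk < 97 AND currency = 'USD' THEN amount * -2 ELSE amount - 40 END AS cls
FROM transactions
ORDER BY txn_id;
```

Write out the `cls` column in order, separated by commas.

3848, -4840, 1646, 3925, 2514, 5756, 1036, 40, 1882, 344, 4152, 4596, 3830, 5578

txn_id=800: risk < 31 OR amount BETWEEN 4743 AND 4807 → 3848
txn_id=801: risk < 97 AND currency = 'USD' → -4840
txn_id=802: risk < 31 OR amount BETWEEN 4743 AND 4807 → 1646
txn_id=803: ELSE → 3925
txn_id=804: risk < 31 OR amount BETWEEN 4743 AND 4807 → 2514
txn_id=805: risk < 31 OR amount BETWEEN 4743 AND 4807 → 5756
txn_id=806: ELSE → 1036
txn_id=807: ELSE → 40
txn_id=808: risk < 31 OR amount BETWEEN 4743 AND 4807 → 1882
txn_id=809: risk < 31 OR amount BETWEEN 4743 AND 4807 → 344
txn_id=810: risk < 49 AND currency = 'USD' → 4152
txn_id=811: ELSE → 4596
txn_id=812: ELSE → 3830
txn_id=813: risk < 31 OR amount BETWEEN 4743 AND 4807 → 5578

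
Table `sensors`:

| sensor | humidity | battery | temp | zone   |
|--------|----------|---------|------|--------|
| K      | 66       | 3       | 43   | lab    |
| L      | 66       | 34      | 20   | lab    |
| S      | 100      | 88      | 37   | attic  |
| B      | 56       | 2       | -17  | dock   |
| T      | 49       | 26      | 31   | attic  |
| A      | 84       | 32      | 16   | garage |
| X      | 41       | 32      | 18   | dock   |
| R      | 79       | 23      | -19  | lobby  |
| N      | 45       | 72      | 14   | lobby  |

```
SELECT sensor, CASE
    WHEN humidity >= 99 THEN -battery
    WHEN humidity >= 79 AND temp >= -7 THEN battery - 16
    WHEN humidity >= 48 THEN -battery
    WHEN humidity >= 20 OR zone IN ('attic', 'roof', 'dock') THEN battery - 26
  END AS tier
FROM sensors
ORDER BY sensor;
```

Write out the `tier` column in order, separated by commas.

16, -2, -3, -34, 46, -23, -88, -26, 6

sensor=A: humidity >= 79 AND temp >= -7 → 16
sensor=B: humidity >= 48 → -2
sensor=K: humidity >= 48 → -3
sensor=L: humidity >= 48 → -34
sensor=N: humidity >= 20 OR zone IN ('attic', 'roof', 'dock') → 46
sensor=R: humidity >= 48 → -23
sensor=S: humidity >= 99 → -88
sensor=T: humidity >= 48 → -26
sensor=X: humidity >= 20 OR zone IN ('attic', 'roof', 'dock') → 6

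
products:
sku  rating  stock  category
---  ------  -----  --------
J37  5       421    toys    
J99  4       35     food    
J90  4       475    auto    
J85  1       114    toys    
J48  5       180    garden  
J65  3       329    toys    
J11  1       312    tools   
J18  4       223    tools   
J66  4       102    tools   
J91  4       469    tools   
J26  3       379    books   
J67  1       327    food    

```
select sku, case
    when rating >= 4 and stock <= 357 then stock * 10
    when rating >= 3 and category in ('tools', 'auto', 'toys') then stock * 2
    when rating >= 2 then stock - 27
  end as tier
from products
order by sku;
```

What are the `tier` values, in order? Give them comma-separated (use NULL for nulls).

sku=J11: (no match → NULL) → NULL
sku=J18: rating >= 4 and stock <= 357 → 2230
sku=J26: rating >= 2 → 352
sku=J37: rating >= 3 and category in ('tools', 'auto', 'toys') → 842
sku=J48: rating >= 4 and stock <= 357 → 1800
sku=J65: rating >= 3 and category in ('tools', 'auto', 'toys') → 658
sku=J66: rating >= 4 and stock <= 357 → 1020
sku=J67: (no match → NULL) → NULL
sku=J85: (no match → NULL) → NULL
sku=J90: rating >= 3 and category in ('tools', 'auto', 'toys') → 950
sku=J91: rating >= 3 and category in ('tools', 'auto', 'toys') → 938
sku=J99: rating >= 4 and stock <= 357 → 350

NULL, 2230, 352, 842, 1800, 658, 1020, NULL, NULL, 950, 938, 350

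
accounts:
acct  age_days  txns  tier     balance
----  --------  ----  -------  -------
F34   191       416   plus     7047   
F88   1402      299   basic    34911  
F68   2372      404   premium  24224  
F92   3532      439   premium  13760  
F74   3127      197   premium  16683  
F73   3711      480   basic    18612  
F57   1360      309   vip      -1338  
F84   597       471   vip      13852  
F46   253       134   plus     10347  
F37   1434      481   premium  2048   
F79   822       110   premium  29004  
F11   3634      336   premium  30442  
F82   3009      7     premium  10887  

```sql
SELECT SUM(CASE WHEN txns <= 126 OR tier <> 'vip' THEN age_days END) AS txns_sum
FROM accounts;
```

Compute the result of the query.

23487

acct=F34: ✓ → 191
acct=F88: ✓ → 1402
acct=F68: ✓ → 2372
acct=F92: ✓ → 3532
acct=F74: ✓ → 3127
acct=F73: ✓ → 3711
acct=F57: ✗
acct=F84: ✗
acct=F46: ✓ → 253
acct=F37: ✓ → 1434
acct=F79: ✓ → 822
acct=F11: ✓ → 3634
acct=F82: ✓ → 3009
txns_sum = 191 + 1402 + 2372 + 3532 + 3127 + 3711 + 253 + 1434 + 822 + 3634 + 3009 = 23487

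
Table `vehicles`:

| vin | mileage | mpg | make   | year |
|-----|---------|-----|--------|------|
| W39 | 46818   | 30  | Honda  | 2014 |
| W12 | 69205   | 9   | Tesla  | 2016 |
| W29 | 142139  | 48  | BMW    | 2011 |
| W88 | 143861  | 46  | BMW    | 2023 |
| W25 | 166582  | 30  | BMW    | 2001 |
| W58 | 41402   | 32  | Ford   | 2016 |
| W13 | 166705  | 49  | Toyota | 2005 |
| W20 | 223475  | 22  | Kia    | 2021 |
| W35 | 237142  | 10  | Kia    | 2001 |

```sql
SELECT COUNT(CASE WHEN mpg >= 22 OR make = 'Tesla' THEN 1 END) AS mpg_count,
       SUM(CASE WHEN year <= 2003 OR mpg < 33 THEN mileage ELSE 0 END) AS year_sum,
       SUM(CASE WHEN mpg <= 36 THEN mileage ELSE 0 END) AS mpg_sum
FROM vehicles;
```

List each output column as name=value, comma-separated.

[mpg_count: mpg >= 22 OR make = 'Tesla']
vin=W39: ✓ → 1
vin=W12: ✓ → 1
vin=W29: ✓ → 1
vin=W88: ✓ → 1
vin=W25: ✓ → 1
vin=W58: ✓ → 1
vin=W13: ✓ → 1
vin=W20: ✓ → 1
vin=W35: ✗
mpg_count = COUNT(1, 1, 1, 1, 1, 1, 1, 1) = 8
—
[year_sum: year <= 2003 OR mpg < 33]
vin=W39: ✓ → 46818
vin=W12: ✓ → 69205
vin=W29: ✗
vin=W88: ✗
vin=W25: ✓ → 166582
vin=W58: ✓ → 41402
vin=W13: ✗
vin=W20: ✓ → 223475
vin=W35: ✓ → 237142
year_sum = 46818 + 69205 + 166582 + 41402 + 223475 + 237142 = 784624
—
[mpg_sum: mpg <= 36]
vin=W39: ✓ → 46818
vin=W12: ✓ → 69205
vin=W29: ✗
vin=W88: ✗
vin=W25: ✓ → 166582
vin=W58: ✓ → 41402
vin=W13: ✗
vin=W20: ✓ → 223475
vin=W35: ✓ → 237142
mpg_sum = 46818 + 69205 + 166582 + 41402 + 223475 + 237142 = 784624

mpg_count=8, year_sum=784624, mpg_sum=784624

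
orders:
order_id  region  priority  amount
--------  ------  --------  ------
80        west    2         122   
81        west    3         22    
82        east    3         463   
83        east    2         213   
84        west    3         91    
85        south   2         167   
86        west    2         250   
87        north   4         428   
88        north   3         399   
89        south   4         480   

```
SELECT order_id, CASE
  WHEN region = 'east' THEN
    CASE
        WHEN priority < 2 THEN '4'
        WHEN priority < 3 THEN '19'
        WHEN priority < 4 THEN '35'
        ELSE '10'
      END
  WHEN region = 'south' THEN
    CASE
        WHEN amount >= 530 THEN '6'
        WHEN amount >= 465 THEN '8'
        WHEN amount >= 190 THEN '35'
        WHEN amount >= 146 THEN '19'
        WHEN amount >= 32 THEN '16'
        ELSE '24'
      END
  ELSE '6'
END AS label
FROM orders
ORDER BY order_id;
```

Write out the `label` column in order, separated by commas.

6, 6, 35, 19, 6, 19, 6, 6, 6, 8

order_id=80: region='west' → outer ELSE → 6
order_id=81: region='west' → outer ELSE → 6
order_id=82: region='east' → inner[priority < 4] → 35
order_id=83: region='east' → inner[priority < 3] → 19
order_id=84: region='west' → outer ELSE → 6
order_id=85: region='south' → inner[amount >= 146] → 19
order_id=86: region='west' → outer ELSE → 6
order_id=87: region='north' → outer ELSE → 6
order_id=88: region='north' → outer ELSE → 6
order_id=89: region='south' → inner[amount >= 465] → 8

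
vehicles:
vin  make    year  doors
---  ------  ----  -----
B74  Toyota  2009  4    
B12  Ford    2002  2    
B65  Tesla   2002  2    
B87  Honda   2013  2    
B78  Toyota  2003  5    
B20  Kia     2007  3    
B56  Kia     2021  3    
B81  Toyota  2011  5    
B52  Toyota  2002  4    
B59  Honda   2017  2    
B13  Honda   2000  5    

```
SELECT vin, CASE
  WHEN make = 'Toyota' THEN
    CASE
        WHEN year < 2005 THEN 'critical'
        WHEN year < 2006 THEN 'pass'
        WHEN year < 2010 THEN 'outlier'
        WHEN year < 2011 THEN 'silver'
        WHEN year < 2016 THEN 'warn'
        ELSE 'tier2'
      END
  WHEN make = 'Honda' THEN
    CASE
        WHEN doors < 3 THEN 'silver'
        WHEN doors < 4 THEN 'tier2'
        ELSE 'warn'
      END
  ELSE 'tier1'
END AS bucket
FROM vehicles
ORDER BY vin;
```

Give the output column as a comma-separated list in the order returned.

tier1, warn, tier1, critical, tier1, silver, tier1, outlier, critical, warn, silver

vin=B12: make='Ford' → outer ELSE → tier1
vin=B13: make='Honda' → inner[ELSE] → warn
vin=B20: make='Kia' → outer ELSE → tier1
vin=B52: make='Toyota' → inner[year < 2005] → critical
vin=B56: make='Kia' → outer ELSE → tier1
vin=B59: make='Honda' → inner[doors < 3] → silver
vin=B65: make='Tesla' → outer ELSE → tier1
vin=B74: make='Toyota' → inner[year < 2010] → outlier
vin=B78: make='Toyota' → inner[year < 2005] → critical
vin=B81: make='Toyota' → inner[year < 2016] → warn
vin=B87: make='Honda' → inner[doors < 3] → silver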